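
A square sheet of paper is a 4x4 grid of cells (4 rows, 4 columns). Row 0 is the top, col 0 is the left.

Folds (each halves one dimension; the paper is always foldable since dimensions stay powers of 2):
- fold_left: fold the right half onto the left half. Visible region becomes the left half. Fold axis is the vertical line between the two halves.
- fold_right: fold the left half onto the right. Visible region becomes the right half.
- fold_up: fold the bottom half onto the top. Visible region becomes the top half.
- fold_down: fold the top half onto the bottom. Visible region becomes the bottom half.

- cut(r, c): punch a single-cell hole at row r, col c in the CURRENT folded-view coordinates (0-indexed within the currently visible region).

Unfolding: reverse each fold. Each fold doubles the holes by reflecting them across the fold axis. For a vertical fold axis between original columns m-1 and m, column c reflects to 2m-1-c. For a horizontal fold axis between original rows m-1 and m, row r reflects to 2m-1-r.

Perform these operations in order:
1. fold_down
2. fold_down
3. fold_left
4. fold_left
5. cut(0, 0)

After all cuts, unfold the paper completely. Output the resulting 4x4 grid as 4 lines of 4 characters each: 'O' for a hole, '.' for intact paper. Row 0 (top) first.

Answer: OOOO
OOOO
OOOO
OOOO

Derivation:
Op 1 fold_down: fold axis h@2; visible region now rows[2,4) x cols[0,4) = 2x4
Op 2 fold_down: fold axis h@3; visible region now rows[3,4) x cols[0,4) = 1x4
Op 3 fold_left: fold axis v@2; visible region now rows[3,4) x cols[0,2) = 1x2
Op 4 fold_left: fold axis v@1; visible region now rows[3,4) x cols[0,1) = 1x1
Op 5 cut(0, 0): punch at orig (3,0); cuts so far [(3, 0)]; region rows[3,4) x cols[0,1) = 1x1
Unfold 1 (reflect across v@1): 2 holes -> [(3, 0), (3, 1)]
Unfold 2 (reflect across v@2): 4 holes -> [(3, 0), (3, 1), (3, 2), (3, 3)]
Unfold 3 (reflect across h@3): 8 holes -> [(2, 0), (2, 1), (2, 2), (2, 3), (3, 0), (3, 1), (3, 2), (3, 3)]
Unfold 4 (reflect across h@2): 16 holes -> [(0, 0), (0, 1), (0, 2), (0, 3), (1, 0), (1, 1), (1, 2), (1, 3), (2, 0), (2, 1), (2, 2), (2, 3), (3, 0), (3, 1), (3, 2), (3, 3)]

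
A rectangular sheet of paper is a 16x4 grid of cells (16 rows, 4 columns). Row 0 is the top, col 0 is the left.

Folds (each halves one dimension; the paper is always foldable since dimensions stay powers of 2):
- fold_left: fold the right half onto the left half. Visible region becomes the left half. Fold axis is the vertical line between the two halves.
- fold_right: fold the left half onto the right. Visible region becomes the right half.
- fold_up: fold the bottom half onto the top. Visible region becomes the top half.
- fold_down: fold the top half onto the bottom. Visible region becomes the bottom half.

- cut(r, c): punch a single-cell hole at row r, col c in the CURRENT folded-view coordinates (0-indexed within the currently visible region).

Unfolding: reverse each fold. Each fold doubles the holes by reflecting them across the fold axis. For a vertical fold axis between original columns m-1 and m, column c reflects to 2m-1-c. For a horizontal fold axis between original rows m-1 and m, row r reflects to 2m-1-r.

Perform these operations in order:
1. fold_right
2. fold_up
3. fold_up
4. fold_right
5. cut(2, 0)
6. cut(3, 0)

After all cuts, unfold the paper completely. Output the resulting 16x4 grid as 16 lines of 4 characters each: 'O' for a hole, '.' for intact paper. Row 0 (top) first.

Answer: ....
....
OOOO
OOOO
OOOO
OOOO
....
....
....
....
OOOO
OOOO
OOOO
OOOO
....
....

Derivation:
Op 1 fold_right: fold axis v@2; visible region now rows[0,16) x cols[2,4) = 16x2
Op 2 fold_up: fold axis h@8; visible region now rows[0,8) x cols[2,4) = 8x2
Op 3 fold_up: fold axis h@4; visible region now rows[0,4) x cols[2,4) = 4x2
Op 4 fold_right: fold axis v@3; visible region now rows[0,4) x cols[3,4) = 4x1
Op 5 cut(2, 0): punch at orig (2,3); cuts so far [(2, 3)]; region rows[0,4) x cols[3,4) = 4x1
Op 6 cut(3, 0): punch at orig (3,3); cuts so far [(2, 3), (3, 3)]; region rows[0,4) x cols[3,4) = 4x1
Unfold 1 (reflect across v@3): 4 holes -> [(2, 2), (2, 3), (3, 2), (3, 3)]
Unfold 2 (reflect across h@4): 8 holes -> [(2, 2), (2, 3), (3, 2), (3, 3), (4, 2), (4, 3), (5, 2), (5, 3)]
Unfold 3 (reflect across h@8): 16 holes -> [(2, 2), (2, 3), (3, 2), (3, 3), (4, 2), (4, 3), (5, 2), (5, 3), (10, 2), (10, 3), (11, 2), (11, 3), (12, 2), (12, 3), (13, 2), (13, 3)]
Unfold 4 (reflect across v@2): 32 holes -> [(2, 0), (2, 1), (2, 2), (2, 3), (3, 0), (3, 1), (3, 2), (3, 3), (4, 0), (4, 1), (4, 2), (4, 3), (5, 0), (5, 1), (5, 2), (5, 3), (10, 0), (10, 1), (10, 2), (10, 3), (11, 0), (11, 1), (11, 2), (11, 3), (12, 0), (12, 1), (12, 2), (12, 3), (13, 0), (13, 1), (13, 2), (13, 3)]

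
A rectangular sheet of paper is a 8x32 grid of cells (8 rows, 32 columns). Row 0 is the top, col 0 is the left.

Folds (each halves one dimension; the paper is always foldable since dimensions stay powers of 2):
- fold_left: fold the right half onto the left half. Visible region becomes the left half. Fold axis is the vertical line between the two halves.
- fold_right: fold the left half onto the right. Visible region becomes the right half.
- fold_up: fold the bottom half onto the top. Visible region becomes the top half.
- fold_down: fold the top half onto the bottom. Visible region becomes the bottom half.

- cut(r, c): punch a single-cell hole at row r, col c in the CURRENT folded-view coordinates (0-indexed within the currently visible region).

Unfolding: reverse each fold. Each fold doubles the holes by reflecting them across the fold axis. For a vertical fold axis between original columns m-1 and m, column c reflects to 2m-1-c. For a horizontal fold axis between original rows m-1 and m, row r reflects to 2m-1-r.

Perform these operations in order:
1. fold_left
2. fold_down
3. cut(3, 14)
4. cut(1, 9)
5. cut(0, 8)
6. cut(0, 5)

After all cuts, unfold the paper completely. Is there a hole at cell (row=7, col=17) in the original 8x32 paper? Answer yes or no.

Answer: yes

Derivation:
Op 1 fold_left: fold axis v@16; visible region now rows[0,8) x cols[0,16) = 8x16
Op 2 fold_down: fold axis h@4; visible region now rows[4,8) x cols[0,16) = 4x16
Op 3 cut(3, 14): punch at orig (7,14); cuts so far [(7, 14)]; region rows[4,8) x cols[0,16) = 4x16
Op 4 cut(1, 9): punch at orig (5,9); cuts so far [(5, 9), (7, 14)]; region rows[4,8) x cols[0,16) = 4x16
Op 5 cut(0, 8): punch at orig (4,8); cuts so far [(4, 8), (5, 9), (7, 14)]; region rows[4,8) x cols[0,16) = 4x16
Op 6 cut(0, 5): punch at orig (4,5); cuts so far [(4, 5), (4, 8), (5, 9), (7, 14)]; region rows[4,8) x cols[0,16) = 4x16
Unfold 1 (reflect across h@4): 8 holes -> [(0, 14), (2, 9), (3, 5), (3, 8), (4, 5), (4, 8), (5, 9), (7, 14)]
Unfold 2 (reflect across v@16): 16 holes -> [(0, 14), (0, 17), (2, 9), (2, 22), (3, 5), (3, 8), (3, 23), (3, 26), (4, 5), (4, 8), (4, 23), (4, 26), (5, 9), (5, 22), (7, 14), (7, 17)]
Holes: [(0, 14), (0, 17), (2, 9), (2, 22), (3, 5), (3, 8), (3, 23), (3, 26), (4, 5), (4, 8), (4, 23), (4, 26), (5, 9), (5, 22), (7, 14), (7, 17)]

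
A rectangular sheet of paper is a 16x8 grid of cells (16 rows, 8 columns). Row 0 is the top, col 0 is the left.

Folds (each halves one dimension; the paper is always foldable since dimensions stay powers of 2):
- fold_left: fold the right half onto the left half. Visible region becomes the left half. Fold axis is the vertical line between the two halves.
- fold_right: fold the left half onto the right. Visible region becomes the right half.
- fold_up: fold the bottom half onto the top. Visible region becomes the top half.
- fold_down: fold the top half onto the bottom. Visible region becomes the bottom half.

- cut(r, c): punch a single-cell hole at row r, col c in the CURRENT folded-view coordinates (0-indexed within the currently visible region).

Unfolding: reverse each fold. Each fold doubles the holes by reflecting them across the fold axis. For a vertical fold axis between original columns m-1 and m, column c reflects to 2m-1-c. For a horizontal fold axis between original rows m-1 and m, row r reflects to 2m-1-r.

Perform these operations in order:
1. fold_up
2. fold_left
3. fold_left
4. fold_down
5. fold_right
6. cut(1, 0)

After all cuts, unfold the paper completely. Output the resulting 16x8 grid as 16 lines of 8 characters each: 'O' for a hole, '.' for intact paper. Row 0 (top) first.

Answer: ........
........
OOOOOOOO
........
........
OOOOOOOO
........
........
........
........
OOOOOOOO
........
........
OOOOOOOO
........
........

Derivation:
Op 1 fold_up: fold axis h@8; visible region now rows[0,8) x cols[0,8) = 8x8
Op 2 fold_left: fold axis v@4; visible region now rows[0,8) x cols[0,4) = 8x4
Op 3 fold_left: fold axis v@2; visible region now rows[0,8) x cols[0,2) = 8x2
Op 4 fold_down: fold axis h@4; visible region now rows[4,8) x cols[0,2) = 4x2
Op 5 fold_right: fold axis v@1; visible region now rows[4,8) x cols[1,2) = 4x1
Op 6 cut(1, 0): punch at orig (5,1); cuts so far [(5, 1)]; region rows[4,8) x cols[1,2) = 4x1
Unfold 1 (reflect across v@1): 2 holes -> [(5, 0), (5, 1)]
Unfold 2 (reflect across h@4): 4 holes -> [(2, 0), (2, 1), (5, 0), (5, 1)]
Unfold 3 (reflect across v@2): 8 holes -> [(2, 0), (2, 1), (2, 2), (2, 3), (5, 0), (5, 1), (5, 2), (5, 3)]
Unfold 4 (reflect across v@4): 16 holes -> [(2, 0), (2, 1), (2, 2), (2, 3), (2, 4), (2, 5), (2, 6), (2, 7), (5, 0), (5, 1), (5, 2), (5, 3), (5, 4), (5, 5), (5, 6), (5, 7)]
Unfold 5 (reflect across h@8): 32 holes -> [(2, 0), (2, 1), (2, 2), (2, 3), (2, 4), (2, 5), (2, 6), (2, 7), (5, 0), (5, 1), (5, 2), (5, 3), (5, 4), (5, 5), (5, 6), (5, 7), (10, 0), (10, 1), (10, 2), (10, 3), (10, 4), (10, 5), (10, 6), (10, 7), (13, 0), (13, 1), (13, 2), (13, 3), (13, 4), (13, 5), (13, 6), (13, 7)]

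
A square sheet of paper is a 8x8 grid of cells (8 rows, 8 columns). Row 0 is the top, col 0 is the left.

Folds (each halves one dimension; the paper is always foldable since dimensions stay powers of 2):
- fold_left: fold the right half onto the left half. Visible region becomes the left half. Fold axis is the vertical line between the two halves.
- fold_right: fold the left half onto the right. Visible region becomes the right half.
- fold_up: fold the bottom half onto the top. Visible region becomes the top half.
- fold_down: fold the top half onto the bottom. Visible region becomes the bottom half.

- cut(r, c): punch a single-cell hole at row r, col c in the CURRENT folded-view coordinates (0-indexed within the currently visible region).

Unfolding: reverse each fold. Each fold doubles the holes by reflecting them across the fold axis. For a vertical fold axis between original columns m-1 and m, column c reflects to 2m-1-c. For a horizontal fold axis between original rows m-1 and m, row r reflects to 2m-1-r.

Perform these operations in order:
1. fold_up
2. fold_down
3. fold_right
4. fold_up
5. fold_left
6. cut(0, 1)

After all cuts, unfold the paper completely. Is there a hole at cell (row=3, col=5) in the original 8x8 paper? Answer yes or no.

Op 1 fold_up: fold axis h@4; visible region now rows[0,4) x cols[0,8) = 4x8
Op 2 fold_down: fold axis h@2; visible region now rows[2,4) x cols[0,8) = 2x8
Op 3 fold_right: fold axis v@4; visible region now rows[2,4) x cols[4,8) = 2x4
Op 4 fold_up: fold axis h@3; visible region now rows[2,3) x cols[4,8) = 1x4
Op 5 fold_left: fold axis v@6; visible region now rows[2,3) x cols[4,6) = 1x2
Op 6 cut(0, 1): punch at orig (2,5); cuts so far [(2, 5)]; region rows[2,3) x cols[4,6) = 1x2
Unfold 1 (reflect across v@6): 2 holes -> [(2, 5), (2, 6)]
Unfold 2 (reflect across h@3): 4 holes -> [(2, 5), (2, 6), (3, 5), (3, 6)]
Unfold 3 (reflect across v@4): 8 holes -> [(2, 1), (2, 2), (2, 5), (2, 6), (3, 1), (3, 2), (3, 5), (3, 6)]
Unfold 4 (reflect across h@2): 16 holes -> [(0, 1), (0, 2), (0, 5), (0, 6), (1, 1), (1, 2), (1, 5), (1, 6), (2, 1), (2, 2), (2, 5), (2, 6), (3, 1), (3, 2), (3, 5), (3, 6)]
Unfold 5 (reflect across h@4): 32 holes -> [(0, 1), (0, 2), (0, 5), (0, 6), (1, 1), (1, 2), (1, 5), (1, 6), (2, 1), (2, 2), (2, 5), (2, 6), (3, 1), (3, 2), (3, 5), (3, 6), (4, 1), (4, 2), (4, 5), (4, 6), (5, 1), (5, 2), (5, 5), (5, 6), (6, 1), (6, 2), (6, 5), (6, 6), (7, 1), (7, 2), (7, 5), (7, 6)]
Holes: [(0, 1), (0, 2), (0, 5), (0, 6), (1, 1), (1, 2), (1, 5), (1, 6), (2, 1), (2, 2), (2, 5), (2, 6), (3, 1), (3, 2), (3, 5), (3, 6), (4, 1), (4, 2), (4, 5), (4, 6), (5, 1), (5, 2), (5, 5), (5, 6), (6, 1), (6, 2), (6, 5), (6, 6), (7, 1), (7, 2), (7, 5), (7, 6)]

Answer: yes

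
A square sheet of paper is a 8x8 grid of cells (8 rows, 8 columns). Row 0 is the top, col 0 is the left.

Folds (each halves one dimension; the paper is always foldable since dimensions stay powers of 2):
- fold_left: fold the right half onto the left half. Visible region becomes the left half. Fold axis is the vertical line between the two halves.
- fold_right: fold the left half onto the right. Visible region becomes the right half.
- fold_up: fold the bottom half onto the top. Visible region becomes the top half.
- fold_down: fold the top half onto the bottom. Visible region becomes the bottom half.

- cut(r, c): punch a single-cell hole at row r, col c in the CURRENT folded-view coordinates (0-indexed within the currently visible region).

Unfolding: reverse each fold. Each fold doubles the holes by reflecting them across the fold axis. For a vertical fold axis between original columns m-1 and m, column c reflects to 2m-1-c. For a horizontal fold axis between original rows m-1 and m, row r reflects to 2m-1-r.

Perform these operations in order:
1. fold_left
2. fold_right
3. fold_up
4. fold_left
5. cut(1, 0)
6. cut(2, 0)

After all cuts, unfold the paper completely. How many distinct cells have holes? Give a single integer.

Op 1 fold_left: fold axis v@4; visible region now rows[0,8) x cols[0,4) = 8x4
Op 2 fold_right: fold axis v@2; visible region now rows[0,8) x cols[2,4) = 8x2
Op 3 fold_up: fold axis h@4; visible region now rows[0,4) x cols[2,4) = 4x2
Op 4 fold_left: fold axis v@3; visible region now rows[0,4) x cols[2,3) = 4x1
Op 5 cut(1, 0): punch at orig (1,2); cuts so far [(1, 2)]; region rows[0,4) x cols[2,3) = 4x1
Op 6 cut(2, 0): punch at orig (2,2); cuts so far [(1, 2), (2, 2)]; region rows[0,4) x cols[2,3) = 4x1
Unfold 1 (reflect across v@3): 4 holes -> [(1, 2), (1, 3), (2, 2), (2, 3)]
Unfold 2 (reflect across h@4): 8 holes -> [(1, 2), (1, 3), (2, 2), (2, 3), (5, 2), (5, 3), (6, 2), (6, 3)]
Unfold 3 (reflect across v@2): 16 holes -> [(1, 0), (1, 1), (1, 2), (1, 3), (2, 0), (2, 1), (2, 2), (2, 3), (5, 0), (5, 1), (5, 2), (5, 3), (6, 0), (6, 1), (6, 2), (6, 3)]
Unfold 4 (reflect across v@4): 32 holes -> [(1, 0), (1, 1), (1, 2), (1, 3), (1, 4), (1, 5), (1, 6), (1, 7), (2, 0), (2, 1), (2, 2), (2, 3), (2, 4), (2, 5), (2, 6), (2, 7), (5, 0), (5, 1), (5, 2), (5, 3), (5, 4), (5, 5), (5, 6), (5, 7), (6, 0), (6, 1), (6, 2), (6, 3), (6, 4), (6, 5), (6, 6), (6, 7)]

Answer: 32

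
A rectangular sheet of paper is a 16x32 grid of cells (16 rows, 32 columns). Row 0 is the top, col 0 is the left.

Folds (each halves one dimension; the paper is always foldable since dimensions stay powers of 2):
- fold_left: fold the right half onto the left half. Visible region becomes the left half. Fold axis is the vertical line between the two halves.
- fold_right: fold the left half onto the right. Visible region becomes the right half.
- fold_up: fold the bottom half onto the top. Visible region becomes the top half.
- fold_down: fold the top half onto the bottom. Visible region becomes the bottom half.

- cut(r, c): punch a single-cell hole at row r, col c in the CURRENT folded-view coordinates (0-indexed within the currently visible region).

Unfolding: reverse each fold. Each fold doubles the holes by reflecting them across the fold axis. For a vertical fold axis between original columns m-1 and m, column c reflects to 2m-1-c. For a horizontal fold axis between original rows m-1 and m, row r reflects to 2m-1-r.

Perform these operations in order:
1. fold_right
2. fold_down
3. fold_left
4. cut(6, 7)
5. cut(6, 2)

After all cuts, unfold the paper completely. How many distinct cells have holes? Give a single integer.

Answer: 16

Derivation:
Op 1 fold_right: fold axis v@16; visible region now rows[0,16) x cols[16,32) = 16x16
Op 2 fold_down: fold axis h@8; visible region now rows[8,16) x cols[16,32) = 8x16
Op 3 fold_left: fold axis v@24; visible region now rows[8,16) x cols[16,24) = 8x8
Op 4 cut(6, 7): punch at orig (14,23); cuts so far [(14, 23)]; region rows[8,16) x cols[16,24) = 8x8
Op 5 cut(6, 2): punch at orig (14,18); cuts so far [(14, 18), (14, 23)]; region rows[8,16) x cols[16,24) = 8x8
Unfold 1 (reflect across v@24): 4 holes -> [(14, 18), (14, 23), (14, 24), (14, 29)]
Unfold 2 (reflect across h@8): 8 holes -> [(1, 18), (1, 23), (1, 24), (1, 29), (14, 18), (14, 23), (14, 24), (14, 29)]
Unfold 3 (reflect across v@16): 16 holes -> [(1, 2), (1, 7), (1, 8), (1, 13), (1, 18), (1, 23), (1, 24), (1, 29), (14, 2), (14, 7), (14, 8), (14, 13), (14, 18), (14, 23), (14, 24), (14, 29)]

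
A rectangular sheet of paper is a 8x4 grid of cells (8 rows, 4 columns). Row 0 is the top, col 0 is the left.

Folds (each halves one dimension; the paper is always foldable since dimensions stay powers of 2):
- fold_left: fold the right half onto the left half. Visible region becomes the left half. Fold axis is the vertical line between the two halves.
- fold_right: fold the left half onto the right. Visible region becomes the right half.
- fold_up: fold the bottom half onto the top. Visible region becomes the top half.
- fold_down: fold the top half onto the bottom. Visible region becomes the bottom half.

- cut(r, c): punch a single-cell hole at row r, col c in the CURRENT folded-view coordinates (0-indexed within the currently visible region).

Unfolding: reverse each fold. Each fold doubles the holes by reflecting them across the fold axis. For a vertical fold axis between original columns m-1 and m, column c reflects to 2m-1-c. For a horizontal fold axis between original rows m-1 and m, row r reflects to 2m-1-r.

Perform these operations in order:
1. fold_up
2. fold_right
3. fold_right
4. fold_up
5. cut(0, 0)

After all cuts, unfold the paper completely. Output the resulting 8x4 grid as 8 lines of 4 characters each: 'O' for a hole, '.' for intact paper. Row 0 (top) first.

Answer: OOOO
....
....
OOOO
OOOO
....
....
OOOO

Derivation:
Op 1 fold_up: fold axis h@4; visible region now rows[0,4) x cols[0,4) = 4x4
Op 2 fold_right: fold axis v@2; visible region now rows[0,4) x cols[2,4) = 4x2
Op 3 fold_right: fold axis v@3; visible region now rows[0,4) x cols[3,4) = 4x1
Op 4 fold_up: fold axis h@2; visible region now rows[0,2) x cols[3,4) = 2x1
Op 5 cut(0, 0): punch at orig (0,3); cuts so far [(0, 3)]; region rows[0,2) x cols[3,4) = 2x1
Unfold 1 (reflect across h@2): 2 holes -> [(0, 3), (3, 3)]
Unfold 2 (reflect across v@3): 4 holes -> [(0, 2), (0, 3), (3, 2), (3, 3)]
Unfold 3 (reflect across v@2): 8 holes -> [(0, 0), (0, 1), (0, 2), (0, 3), (3, 0), (3, 1), (3, 2), (3, 3)]
Unfold 4 (reflect across h@4): 16 holes -> [(0, 0), (0, 1), (0, 2), (0, 3), (3, 0), (3, 1), (3, 2), (3, 3), (4, 0), (4, 1), (4, 2), (4, 3), (7, 0), (7, 1), (7, 2), (7, 3)]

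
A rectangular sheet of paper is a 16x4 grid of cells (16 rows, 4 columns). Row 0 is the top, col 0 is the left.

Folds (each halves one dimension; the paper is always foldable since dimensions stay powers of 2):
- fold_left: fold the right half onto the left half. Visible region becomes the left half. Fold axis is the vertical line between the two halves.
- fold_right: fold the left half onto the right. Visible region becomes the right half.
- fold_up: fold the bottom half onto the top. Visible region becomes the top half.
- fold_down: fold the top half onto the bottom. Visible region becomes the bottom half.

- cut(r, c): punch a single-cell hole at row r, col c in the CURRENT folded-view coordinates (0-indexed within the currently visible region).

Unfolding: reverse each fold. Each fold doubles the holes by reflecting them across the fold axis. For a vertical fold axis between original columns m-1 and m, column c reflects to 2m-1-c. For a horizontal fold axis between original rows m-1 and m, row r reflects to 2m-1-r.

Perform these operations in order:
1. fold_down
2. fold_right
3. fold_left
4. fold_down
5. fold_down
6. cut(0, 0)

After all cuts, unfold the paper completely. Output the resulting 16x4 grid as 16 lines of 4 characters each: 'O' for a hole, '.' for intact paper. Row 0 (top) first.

Answer: ....
OOOO
OOOO
....
....
OOOO
OOOO
....
....
OOOO
OOOO
....
....
OOOO
OOOO
....

Derivation:
Op 1 fold_down: fold axis h@8; visible region now rows[8,16) x cols[0,4) = 8x4
Op 2 fold_right: fold axis v@2; visible region now rows[8,16) x cols[2,4) = 8x2
Op 3 fold_left: fold axis v@3; visible region now rows[8,16) x cols[2,3) = 8x1
Op 4 fold_down: fold axis h@12; visible region now rows[12,16) x cols[2,3) = 4x1
Op 5 fold_down: fold axis h@14; visible region now rows[14,16) x cols[2,3) = 2x1
Op 6 cut(0, 0): punch at orig (14,2); cuts so far [(14, 2)]; region rows[14,16) x cols[2,3) = 2x1
Unfold 1 (reflect across h@14): 2 holes -> [(13, 2), (14, 2)]
Unfold 2 (reflect across h@12): 4 holes -> [(9, 2), (10, 2), (13, 2), (14, 2)]
Unfold 3 (reflect across v@3): 8 holes -> [(9, 2), (9, 3), (10, 2), (10, 3), (13, 2), (13, 3), (14, 2), (14, 3)]
Unfold 4 (reflect across v@2): 16 holes -> [(9, 0), (9, 1), (9, 2), (9, 3), (10, 0), (10, 1), (10, 2), (10, 3), (13, 0), (13, 1), (13, 2), (13, 3), (14, 0), (14, 1), (14, 2), (14, 3)]
Unfold 5 (reflect across h@8): 32 holes -> [(1, 0), (1, 1), (1, 2), (1, 3), (2, 0), (2, 1), (2, 2), (2, 3), (5, 0), (5, 1), (5, 2), (5, 3), (6, 0), (6, 1), (6, 2), (6, 3), (9, 0), (9, 1), (9, 2), (9, 3), (10, 0), (10, 1), (10, 2), (10, 3), (13, 0), (13, 1), (13, 2), (13, 3), (14, 0), (14, 1), (14, 2), (14, 3)]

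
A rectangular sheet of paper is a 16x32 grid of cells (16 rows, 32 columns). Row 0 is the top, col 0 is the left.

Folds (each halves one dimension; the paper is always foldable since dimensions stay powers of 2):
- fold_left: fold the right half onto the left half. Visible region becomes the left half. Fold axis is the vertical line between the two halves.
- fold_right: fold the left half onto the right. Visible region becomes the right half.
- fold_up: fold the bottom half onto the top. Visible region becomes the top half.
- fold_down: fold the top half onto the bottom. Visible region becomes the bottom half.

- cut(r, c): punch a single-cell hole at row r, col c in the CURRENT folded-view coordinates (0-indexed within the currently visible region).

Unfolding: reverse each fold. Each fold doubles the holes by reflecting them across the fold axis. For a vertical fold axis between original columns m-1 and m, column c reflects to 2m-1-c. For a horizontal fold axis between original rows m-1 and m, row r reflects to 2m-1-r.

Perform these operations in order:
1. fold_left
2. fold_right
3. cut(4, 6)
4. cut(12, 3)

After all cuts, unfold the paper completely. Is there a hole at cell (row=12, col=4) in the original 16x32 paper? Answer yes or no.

Op 1 fold_left: fold axis v@16; visible region now rows[0,16) x cols[0,16) = 16x16
Op 2 fold_right: fold axis v@8; visible region now rows[0,16) x cols[8,16) = 16x8
Op 3 cut(4, 6): punch at orig (4,14); cuts so far [(4, 14)]; region rows[0,16) x cols[8,16) = 16x8
Op 4 cut(12, 3): punch at orig (12,11); cuts so far [(4, 14), (12, 11)]; region rows[0,16) x cols[8,16) = 16x8
Unfold 1 (reflect across v@8): 4 holes -> [(4, 1), (4, 14), (12, 4), (12, 11)]
Unfold 2 (reflect across v@16): 8 holes -> [(4, 1), (4, 14), (4, 17), (4, 30), (12, 4), (12, 11), (12, 20), (12, 27)]
Holes: [(4, 1), (4, 14), (4, 17), (4, 30), (12, 4), (12, 11), (12, 20), (12, 27)]

Answer: yes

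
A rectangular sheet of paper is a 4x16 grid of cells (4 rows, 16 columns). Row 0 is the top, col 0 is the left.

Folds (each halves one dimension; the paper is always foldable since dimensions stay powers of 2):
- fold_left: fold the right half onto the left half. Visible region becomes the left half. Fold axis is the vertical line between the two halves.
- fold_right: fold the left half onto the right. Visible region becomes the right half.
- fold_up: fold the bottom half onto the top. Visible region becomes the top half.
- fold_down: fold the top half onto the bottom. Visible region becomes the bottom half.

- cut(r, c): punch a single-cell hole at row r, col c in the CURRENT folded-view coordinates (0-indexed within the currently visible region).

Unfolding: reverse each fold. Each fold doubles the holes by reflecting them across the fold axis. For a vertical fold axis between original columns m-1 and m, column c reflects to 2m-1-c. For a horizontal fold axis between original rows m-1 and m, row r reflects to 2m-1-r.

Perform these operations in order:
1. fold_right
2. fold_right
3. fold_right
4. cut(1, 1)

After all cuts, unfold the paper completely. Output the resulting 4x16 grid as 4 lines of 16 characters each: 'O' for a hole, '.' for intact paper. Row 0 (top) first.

Answer: ................
O..OO..OO..OO..O
................
................

Derivation:
Op 1 fold_right: fold axis v@8; visible region now rows[0,4) x cols[8,16) = 4x8
Op 2 fold_right: fold axis v@12; visible region now rows[0,4) x cols[12,16) = 4x4
Op 3 fold_right: fold axis v@14; visible region now rows[0,4) x cols[14,16) = 4x2
Op 4 cut(1, 1): punch at orig (1,15); cuts so far [(1, 15)]; region rows[0,4) x cols[14,16) = 4x2
Unfold 1 (reflect across v@14): 2 holes -> [(1, 12), (1, 15)]
Unfold 2 (reflect across v@12): 4 holes -> [(1, 8), (1, 11), (1, 12), (1, 15)]
Unfold 3 (reflect across v@8): 8 holes -> [(1, 0), (1, 3), (1, 4), (1, 7), (1, 8), (1, 11), (1, 12), (1, 15)]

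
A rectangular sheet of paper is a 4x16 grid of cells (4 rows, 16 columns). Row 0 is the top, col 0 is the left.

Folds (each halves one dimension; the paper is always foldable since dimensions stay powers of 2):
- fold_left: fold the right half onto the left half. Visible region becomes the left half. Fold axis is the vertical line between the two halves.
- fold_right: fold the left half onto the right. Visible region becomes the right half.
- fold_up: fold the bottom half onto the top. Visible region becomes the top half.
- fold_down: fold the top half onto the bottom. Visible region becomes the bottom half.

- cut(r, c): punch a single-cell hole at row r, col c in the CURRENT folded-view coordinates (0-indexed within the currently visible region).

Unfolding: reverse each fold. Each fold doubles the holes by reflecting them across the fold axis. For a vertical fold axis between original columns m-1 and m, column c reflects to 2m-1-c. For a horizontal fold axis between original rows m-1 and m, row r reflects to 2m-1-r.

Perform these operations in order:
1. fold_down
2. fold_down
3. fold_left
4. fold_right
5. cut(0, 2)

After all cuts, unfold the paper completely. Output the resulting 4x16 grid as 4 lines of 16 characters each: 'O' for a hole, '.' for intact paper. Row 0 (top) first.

Answer: .O....O..O....O.
.O....O..O....O.
.O....O..O....O.
.O....O..O....O.

Derivation:
Op 1 fold_down: fold axis h@2; visible region now rows[2,4) x cols[0,16) = 2x16
Op 2 fold_down: fold axis h@3; visible region now rows[3,4) x cols[0,16) = 1x16
Op 3 fold_left: fold axis v@8; visible region now rows[3,4) x cols[0,8) = 1x8
Op 4 fold_right: fold axis v@4; visible region now rows[3,4) x cols[4,8) = 1x4
Op 5 cut(0, 2): punch at orig (3,6); cuts so far [(3, 6)]; region rows[3,4) x cols[4,8) = 1x4
Unfold 1 (reflect across v@4): 2 holes -> [(3, 1), (3, 6)]
Unfold 2 (reflect across v@8): 4 holes -> [(3, 1), (3, 6), (3, 9), (3, 14)]
Unfold 3 (reflect across h@3): 8 holes -> [(2, 1), (2, 6), (2, 9), (2, 14), (3, 1), (3, 6), (3, 9), (3, 14)]
Unfold 4 (reflect across h@2): 16 holes -> [(0, 1), (0, 6), (0, 9), (0, 14), (1, 1), (1, 6), (1, 9), (1, 14), (2, 1), (2, 6), (2, 9), (2, 14), (3, 1), (3, 6), (3, 9), (3, 14)]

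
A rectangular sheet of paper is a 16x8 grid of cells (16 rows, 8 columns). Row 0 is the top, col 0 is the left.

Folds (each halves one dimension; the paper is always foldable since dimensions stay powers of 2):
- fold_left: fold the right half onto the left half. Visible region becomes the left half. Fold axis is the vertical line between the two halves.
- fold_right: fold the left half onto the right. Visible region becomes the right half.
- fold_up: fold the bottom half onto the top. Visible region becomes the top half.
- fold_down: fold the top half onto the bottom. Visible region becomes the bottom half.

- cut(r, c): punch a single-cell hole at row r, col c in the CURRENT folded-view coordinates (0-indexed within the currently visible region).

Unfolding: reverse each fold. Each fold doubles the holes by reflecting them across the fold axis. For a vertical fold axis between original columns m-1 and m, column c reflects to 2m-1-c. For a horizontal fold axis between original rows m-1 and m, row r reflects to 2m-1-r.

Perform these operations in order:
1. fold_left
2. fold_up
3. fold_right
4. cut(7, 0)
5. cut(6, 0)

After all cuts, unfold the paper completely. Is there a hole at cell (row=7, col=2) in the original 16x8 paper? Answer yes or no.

Op 1 fold_left: fold axis v@4; visible region now rows[0,16) x cols[0,4) = 16x4
Op 2 fold_up: fold axis h@8; visible region now rows[0,8) x cols[0,4) = 8x4
Op 3 fold_right: fold axis v@2; visible region now rows[0,8) x cols[2,4) = 8x2
Op 4 cut(7, 0): punch at orig (7,2); cuts so far [(7, 2)]; region rows[0,8) x cols[2,4) = 8x2
Op 5 cut(6, 0): punch at orig (6,2); cuts so far [(6, 2), (7, 2)]; region rows[0,8) x cols[2,4) = 8x2
Unfold 1 (reflect across v@2): 4 holes -> [(6, 1), (6, 2), (7, 1), (7, 2)]
Unfold 2 (reflect across h@8): 8 holes -> [(6, 1), (6, 2), (7, 1), (7, 2), (8, 1), (8, 2), (9, 1), (9, 2)]
Unfold 3 (reflect across v@4): 16 holes -> [(6, 1), (6, 2), (6, 5), (6, 6), (7, 1), (7, 2), (7, 5), (7, 6), (8, 1), (8, 2), (8, 5), (8, 6), (9, 1), (9, 2), (9, 5), (9, 6)]
Holes: [(6, 1), (6, 2), (6, 5), (6, 6), (7, 1), (7, 2), (7, 5), (7, 6), (8, 1), (8, 2), (8, 5), (8, 6), (9, 1), (9, 2), (9, 5), (9, 6)]

Answer: yes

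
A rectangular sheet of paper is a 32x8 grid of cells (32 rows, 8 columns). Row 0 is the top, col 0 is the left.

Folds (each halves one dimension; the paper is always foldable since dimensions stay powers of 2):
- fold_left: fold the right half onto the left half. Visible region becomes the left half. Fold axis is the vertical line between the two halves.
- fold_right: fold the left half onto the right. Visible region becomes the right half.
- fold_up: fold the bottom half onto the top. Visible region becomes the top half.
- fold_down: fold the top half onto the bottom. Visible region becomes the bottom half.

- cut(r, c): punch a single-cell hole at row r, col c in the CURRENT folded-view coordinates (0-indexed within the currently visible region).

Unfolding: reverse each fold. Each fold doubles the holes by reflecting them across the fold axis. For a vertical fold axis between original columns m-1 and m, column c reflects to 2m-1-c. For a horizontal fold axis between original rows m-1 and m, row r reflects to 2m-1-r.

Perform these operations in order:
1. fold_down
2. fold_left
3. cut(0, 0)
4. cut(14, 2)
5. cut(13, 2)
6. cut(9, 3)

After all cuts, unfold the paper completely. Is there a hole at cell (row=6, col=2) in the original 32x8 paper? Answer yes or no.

Answer: no

Derivation:
Op 1 fold_down: fold axis h@16; visible region now rows[16,32) x cols[0,8) = 16x8
Op 2 fold_left: fold axis v@4; visible region now rows[16,32) x cols[0,4) = 16x4
Op 3 cut(0, 0): punch at orig (16,0); cuts so far [(16, 0)]; region rows[16,32) x cols[0,4) = 16x4
Op 4 cut(14, 2): punch at orig (30,2); cuts so far [(16, 0), (30, 2)]; region rows[16,32) x cols[0,4) = 16x4
Op 5 cut(13, 2): punch at orig (29,2); cuts so far [(16, 0), (29, 2), (30, 2)]; region rows[16,32) x cols[0,4) = 16x4
Op 6 cut(9, 3): punch at orig (25,3); cuts so far [(16, 0), (25, 3), (29, 2), (30, 2)]; region rows[16,32) x cols[0,4) = 16x4
Unfold 1 (reflect across v@4): 8 holes -> [(16, 0), (16, 7), (25, 3), (25, 4), (29, 2), (29, 5), (30, 2), (30, 5)]
Unfold 2 (reflect across h@16): 16 holes -> [(1, 2), (1, 5), (2, 2), (2, 5), (6, 3), (6, 4), (15, 0), (15, 7), (16, 0), (16, 7), (25, 3), (25, 4), (29, 2), (29, 5), (30, 2), (30, 5)]
Holes: [(1, 2), (1, 5), (2, 2), (2, 5), (6, 3), (6, 4), (15, 0), (15, 7), (16, 0), (16, 7), (25, 3), (25, 4), (29, 2), (29, 5), (30, 2), (30, 5)]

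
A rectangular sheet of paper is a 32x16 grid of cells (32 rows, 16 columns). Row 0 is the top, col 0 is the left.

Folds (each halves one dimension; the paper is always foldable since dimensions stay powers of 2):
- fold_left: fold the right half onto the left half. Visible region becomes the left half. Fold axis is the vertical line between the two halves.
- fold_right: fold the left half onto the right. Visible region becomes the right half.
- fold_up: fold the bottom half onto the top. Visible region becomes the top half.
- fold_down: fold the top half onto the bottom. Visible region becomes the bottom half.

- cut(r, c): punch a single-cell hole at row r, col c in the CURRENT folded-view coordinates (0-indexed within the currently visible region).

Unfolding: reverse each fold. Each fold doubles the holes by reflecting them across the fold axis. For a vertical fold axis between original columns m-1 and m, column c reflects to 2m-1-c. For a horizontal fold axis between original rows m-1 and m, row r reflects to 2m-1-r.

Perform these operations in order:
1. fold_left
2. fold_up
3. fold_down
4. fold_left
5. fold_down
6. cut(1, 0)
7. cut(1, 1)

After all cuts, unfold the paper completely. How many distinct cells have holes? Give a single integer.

Answer: 64

Derivation:
Op 1 fold_left: fold axis v@8; visible region now rows[0,32) x cols[0,8) = 32x8
Op 2 fold_up: fold axis h@16; visible region now rows[0,16) x cols[0,8) = 16x8
Op 3 fold_down: fold axis h@8; visible region now rows[8,16) x cols[0,8) = 8x8
Op 4 fold_left: fold axis v@4; visible region now rows[8,16) x cols[0,4) = 8x4
Op 5 fold_down: fold axis h@12; visible region now rows[12,16) x cols[0,4) = 4x4
Op 6 cut(1, 0): punch at orig (13,0); cuts so far [(13, 0)]; region rows[12,16) x cols[0,4) = 4x4
Op 7 cut(1, 1): punch at orig (13,1); cuts so far [(13, 0), (13, 1)]; region rows[12,16) x cols[0,4) = 4x4
Unfold 1 (reflect across h@12): 4 holes -> [(10, 0), (10, 1), (13, 0), (13, 1)]
Unfold 2 (reflect across v@4): 8 holes -> [(10, 0), (10, 1), (10, 6), (10, 7), (13, 0), (13, 1), (13, 6), (13, 7)]
Unfold 3 (reflect across h@8): 16 holes -> [(2, 0), (2, 1), (2, 6), (2, 7), (5, 0), (5, 1), (5, 6), (5, 7), (10, 0), (10, 1), (10, 6), (10, 7), (13, 0), (13, 1), (13, 6), (13, 7)]
Unfold 4 (reflect across h@16): 32 holes -> [(2, 0), (2, 1), (2, 6), (2, 7), (5, 0), (5, 1), (5, 6), (5, 7), (10, 0), (10, 1), (10, 6), (10, 7), (13, 0), (13, 1), (13, 6), (13, 7), (18, 0), (18, 1), (18, 6), (18, 7), (21, 0), (21, 1), (21, 6), (21, 7), (26, 0), (26, 1), (26, 6), (26, 7), (29, 0), (29, 1), (29, 6), (29, 7)]
Unfold 5 (reflect across v@8): 64 holes -> [(2, 0), (2, 1), (2, 6), (2, 7), (2, 8), (2, 9), (2, 14), (2, 15), (5, 0), (5, 1), (5, 6), (5, 7), (5, 8), (5, 9), (5, 14), (5, 15), (10, 0), (10, 1), (10, 6), (10, 7), (10, 8), (10, 9), (10, 14), (10, 15), (13, 0), (13, 1), (13, 6), (13, 7), (13, 8), (13, 9), (13, 14), (13, 15), (18, 0), (18, 1), (18, 6), (18, 7), (18, 8), (18, 9), (18, 14), (18, 15), (21, 0), (21, 1), (21, 6), (21, 7), (21, 8), (21, 9), (21, 14), (21, 15), (26, 0), (26, 1), (26, 6), (26, 7), (26, 8), (26, 9), (26, 14), (26, 15), (29, 0), (29, 1), (29, 6), (29, 7), (29, 8), (29, 9), (29, 14), (29, 15)]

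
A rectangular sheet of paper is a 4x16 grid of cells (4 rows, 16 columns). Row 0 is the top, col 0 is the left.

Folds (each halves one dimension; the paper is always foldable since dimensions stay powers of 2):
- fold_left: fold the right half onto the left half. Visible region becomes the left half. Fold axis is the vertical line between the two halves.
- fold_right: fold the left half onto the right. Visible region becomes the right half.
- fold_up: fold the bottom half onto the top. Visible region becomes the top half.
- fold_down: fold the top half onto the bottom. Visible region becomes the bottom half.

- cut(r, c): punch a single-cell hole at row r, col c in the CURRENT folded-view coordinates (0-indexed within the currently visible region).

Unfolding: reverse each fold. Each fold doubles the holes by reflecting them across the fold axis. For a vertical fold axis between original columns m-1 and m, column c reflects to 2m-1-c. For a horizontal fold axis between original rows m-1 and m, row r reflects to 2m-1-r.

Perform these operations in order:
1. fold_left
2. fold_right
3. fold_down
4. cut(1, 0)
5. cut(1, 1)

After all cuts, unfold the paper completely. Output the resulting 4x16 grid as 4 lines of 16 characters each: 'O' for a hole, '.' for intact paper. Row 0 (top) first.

Answer: ..OOOO....OOOO..
................
................
..OOOO....OOOO..

Derivation:
Op 1 fold_left: fold axis v@8; visible region now rows[0,4) x cols[0,8) = 4x8
Op 2 fold_right: fold axis v@4; visible region now rows[0,4) x cols[4,8) = 4x4
Op 3 fold_down: fold axis h@2; visible region now rows[2,4) x cols[4,8) = 2x4
Op 4 cut(1, 0): punch at orig (3,4); cuts so far [(3, 4)]; region rows[2,4) x cols[4,8) = 2x4
Op 5 cut(1, 1): punch at orig (3,5); cuts so far [(3, 4), (3, 5)]; region rows[2,4) x cols[4,8) = 2x4
Unfold 1 (reflect across h@2): 4 holes -> [(0, 4), (0, 5), (3, 4), (3, 5)]
Unfold 2 (reflect across v@4): 8 holes -> [(0, 2), (0, 3), (0, 4), (0, 5), (3, 2), (3, 3), (3, 4), (3, 5)]
Unfold 3 (reflect across v@8): 16 holes -> [(0, 2), (0, 3), (0, 4), (0, 5), (0, 10), (0, 11), (0, 12), (0, 13), (3, 2), (3, 3), (3, 4), (3, 5), (3, 10), (3, 11), (3, 12), (3, 13)]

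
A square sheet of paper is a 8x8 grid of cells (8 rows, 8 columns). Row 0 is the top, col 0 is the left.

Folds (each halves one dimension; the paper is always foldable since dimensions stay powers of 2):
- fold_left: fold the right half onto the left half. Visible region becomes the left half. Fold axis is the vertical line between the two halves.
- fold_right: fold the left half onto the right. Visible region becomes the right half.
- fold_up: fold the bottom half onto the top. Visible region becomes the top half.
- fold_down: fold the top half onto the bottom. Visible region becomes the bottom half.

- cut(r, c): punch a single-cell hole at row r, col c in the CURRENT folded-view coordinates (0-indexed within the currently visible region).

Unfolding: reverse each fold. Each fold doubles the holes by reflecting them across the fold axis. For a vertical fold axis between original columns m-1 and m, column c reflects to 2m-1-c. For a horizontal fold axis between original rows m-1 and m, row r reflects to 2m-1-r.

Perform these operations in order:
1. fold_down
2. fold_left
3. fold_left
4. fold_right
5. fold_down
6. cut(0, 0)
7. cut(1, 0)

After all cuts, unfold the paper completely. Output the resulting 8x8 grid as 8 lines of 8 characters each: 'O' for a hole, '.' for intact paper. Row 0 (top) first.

Answer: OOOOOOOO
OOOOOOOO
OOOOOOOO
OOOOOOOO
OOOOOOOO
OOOOOOOO
OOOOOOOO
OOOOOOOO

Derivation:
Op 1 fold_down: fold axis h@4; visible region now rows[4,8) x cols[0,8) = 4x8
Op 2 fold_left: fold axis v@4; visible region now rows[4,8) x cols[0,4) = 4x4
Op 3 fold_left: fold axis v@2; visible region now rows[4,8) x cols[0,2) = 4x2
Op 4 fold_right: fold axis v@1; visible region now rows[4,8) x cols[1,2) = 4x1
Op 5 fold_down: fold axis h@6; visible region now rows[6,8) x cols[1,2) = 2x1
Op 6 cut(0, 0): punch at orig (6,1); cuts so far [(6, 1)]; region rows[6,8) x cols[1,2) = 2x1
Op 7 cut(1, 0): punch at orig (7,1); cuts so far [(6, 1), (7, 1)]; region rows[6,8) x cols[1,2) = 2x1
Unfold 1 (reflect across h@6): 4 holes -> [(4, 1), (5, 1), (6, 1), (7, 1)]
Unfold 2 (reflect across v@1): 8 holes -> [(4, 0), (4, 1), (5, 0), (5, 1), (6, 0), (6, 1), (7, 0), (7, 1)]
Unfold 3 (reflect across v@2): 16 holes -> [(4, 0), (4, 1), (4, 2), (4, 3), (5, 0), (5, 1), (5, 2), (5, 3), (6, 0), (6, 1), (6, 2), (6, 3), (7, 0), (7, 1), (7, 2), (7, 3)]
Unfold 4 (reflect across v@4): 32 holes -> [(4, 0), (4, 1), (4, 2), (4, 3), (4, 4), (4, 5), (4, 6), (4, 7), (5, 0), (5, 1), (5, 2), (5, 3), (5, 4), (5, 5), (5, 6), (5, 7), (6, 0), (6, 1), (6, 2), (6, 3), (6, 4), (6, 5), (6, 6), (6, 7), (7, 0), (7, 1), (7, 2), (7, 3), (7, 4), (7, 5), (7, 6), (7, 7)]
Unfold 5 (reflect across h@4): 64 holes -> [(0, 0), (0, 1), (0, 2), (0, 3), (0, 4), (0, 5), (0, 6), (0, 7), (1, 0), (1, 1), (1, 2), (1, 3), (1, 4), (1, 5), (1, 6), (1, 7), (2, 0), (2, 1), (2, 2), (2, 3), (2, 4), (2, 5), (2, 6), (2, 7), (3, 0), (3, 1), (3, 2), (3, 3), (3, 4), (3, 5), (3, 6), (3, 7), (4, 0), (4, 1), (4, 2), (4, 3), (4, 4), (4, 5), (4, 6), (4, 7), (5, 0), (5, 1), (5, 2), (5, 3), (5, 4), (5, 5), (5, 6), (5, 7), (6, 0), (6, 1), (6, 2), (6, 3), (6, 4), (6, 5), (6, 6), (6, 7), (7, 0), (7, 1), (7, 2), (7, 3), (7, 4), (7, 5), (7, 6), (7, 7)]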